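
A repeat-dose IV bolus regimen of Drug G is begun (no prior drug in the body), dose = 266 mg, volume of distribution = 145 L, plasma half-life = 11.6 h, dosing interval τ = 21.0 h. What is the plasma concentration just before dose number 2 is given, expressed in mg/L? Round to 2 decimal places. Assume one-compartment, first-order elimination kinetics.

C₀ per dose = Dose / Vd = 266 / 145 = 1.834 mg/L
k = ln2 / t½ = 0.693147 / 11.6 = 0.05975 h⁻¹
Fraction remaining after one interval: r = e^(−kτ) = e^(−0.05975 × 21.0) = 0.2851
Before dose 2, 1 dose has been given (aged 1τ).
C_trough = C₀ × r = 1.834 × 0.2851 = 0.5229 mg/L

0.52 mg/L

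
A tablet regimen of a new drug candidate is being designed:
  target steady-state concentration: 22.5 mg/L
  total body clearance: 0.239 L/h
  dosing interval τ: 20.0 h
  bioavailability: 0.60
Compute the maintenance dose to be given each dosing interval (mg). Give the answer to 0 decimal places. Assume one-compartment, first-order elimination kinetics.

At steady state, F × (Dose/τ) = Css × CL.
Dose = Css × CL × τ / F = 22.5 × 0.2390 × 20.0 / 0.60 = 179.3 mg

179 mg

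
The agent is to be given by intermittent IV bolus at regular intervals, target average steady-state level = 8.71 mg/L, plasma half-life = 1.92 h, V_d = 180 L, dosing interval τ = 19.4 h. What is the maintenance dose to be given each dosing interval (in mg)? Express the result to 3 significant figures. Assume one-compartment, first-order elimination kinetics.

11000 mg

k = ln2 / t½ = 0.693147 / 1.92 = 0.3610 h⁻¹
CL = k × Vd = 0.3610 × 180 = 64.98 L/h
At steady state, Dose/τ = Css × CL.
Dose = Css × CL × τ = 8.71 × 64.98 × 19.4 = 10980 mg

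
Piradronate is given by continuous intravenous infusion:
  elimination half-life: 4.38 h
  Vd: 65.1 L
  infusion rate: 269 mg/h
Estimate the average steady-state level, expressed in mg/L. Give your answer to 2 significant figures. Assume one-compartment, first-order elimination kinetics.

k = ln2 / t½ = 0.693147 / 4.38 = 0.1583 h⁻¹
CL = k × Vd = 0.1583 × 65.1 = 10.31 L/h
At steady state Css = R₀ / CL = 269 / 10.31 = 26.09 mg/L

26 mg/L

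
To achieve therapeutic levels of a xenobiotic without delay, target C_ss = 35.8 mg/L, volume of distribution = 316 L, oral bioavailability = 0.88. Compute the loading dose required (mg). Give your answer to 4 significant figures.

LD = Css × Vd / F = 35.8 × 316 / 0.88 = 12860 mg

12860 mg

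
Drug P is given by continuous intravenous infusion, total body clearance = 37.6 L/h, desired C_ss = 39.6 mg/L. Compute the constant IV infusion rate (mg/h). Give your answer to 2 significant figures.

1500 mg/h

At steady state, infusion rate R₀ = Css × CL = 39.6 × 37.60 = 1489 mg/h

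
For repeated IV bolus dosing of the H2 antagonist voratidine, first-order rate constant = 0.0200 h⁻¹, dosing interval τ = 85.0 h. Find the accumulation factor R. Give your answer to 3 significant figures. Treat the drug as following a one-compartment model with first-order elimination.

1.22

e^(−kτ) = e^(−0.02000 × 85.0) = 0.1827
Accumulation ratio R = 1 / (1 − e^(−kτ)) = 1 / (1 − 0.1827) = 1.224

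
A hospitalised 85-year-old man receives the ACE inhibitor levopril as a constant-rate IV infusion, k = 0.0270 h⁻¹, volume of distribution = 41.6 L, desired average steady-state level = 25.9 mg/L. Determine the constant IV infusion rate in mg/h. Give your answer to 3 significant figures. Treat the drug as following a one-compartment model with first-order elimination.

CL = k × Vd = 0.02700 × 41.6 = 1.123 L/h
At steady state, infusion rate R₀ = Css × CL = 25.9 × 1.123 = 29.09 mg/h

29.1 mg/h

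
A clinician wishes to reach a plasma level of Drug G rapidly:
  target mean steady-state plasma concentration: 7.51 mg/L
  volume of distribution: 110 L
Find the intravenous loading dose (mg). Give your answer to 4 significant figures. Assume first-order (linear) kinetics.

LD = Css × Vd = 7.51 × 110 = 826.1 mg

826.1 mg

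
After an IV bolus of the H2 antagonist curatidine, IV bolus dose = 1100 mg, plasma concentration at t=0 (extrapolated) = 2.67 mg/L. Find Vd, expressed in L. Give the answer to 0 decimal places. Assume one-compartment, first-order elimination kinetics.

412 L

Vd = Dose / C₀ = 1100 / 2.67 = 412.0 L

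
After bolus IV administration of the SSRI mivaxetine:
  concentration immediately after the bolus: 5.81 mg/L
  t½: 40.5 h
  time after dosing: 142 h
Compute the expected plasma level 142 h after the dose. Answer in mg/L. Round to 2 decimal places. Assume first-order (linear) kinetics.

0.51 mg/L

k = ln2 / t½ = 0.693147 / 40.5 = 0.01711 h⁻¹
C = C₀ · e^(−k·t) = 5.810 × e^(−0.01711 × 142)
  = 5.810 × 0.08807 = 0.5117 mg/L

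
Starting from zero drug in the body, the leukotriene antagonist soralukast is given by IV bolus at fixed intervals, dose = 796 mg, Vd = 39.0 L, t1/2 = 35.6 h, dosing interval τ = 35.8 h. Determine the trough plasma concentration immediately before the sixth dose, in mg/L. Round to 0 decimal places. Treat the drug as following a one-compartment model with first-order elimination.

20 mg/L

C₀ per dose = Dose / Vd = 796 / 39.0 = 20.41 mg/L
k = ln2 / t½ = 0.693147 / 35.6 = 0.01947 h⁻¹
Fraction remaining after one interval: r = e^(−kτ) = e^(−0.01947 × 35.8) = 0.4981
Before dose 6, 5 doses have been given (aged 1τ, 2τ, 3τ, 4τ, 5τ).
C_trough = C₀ × (r + r² + … + r^5) = C₀ × r(1−r^5)/(1−r)
        = 20.41 × 0.4981 × (1 − 0.03066) / (1 − 0.4981) = 19.63 mg/L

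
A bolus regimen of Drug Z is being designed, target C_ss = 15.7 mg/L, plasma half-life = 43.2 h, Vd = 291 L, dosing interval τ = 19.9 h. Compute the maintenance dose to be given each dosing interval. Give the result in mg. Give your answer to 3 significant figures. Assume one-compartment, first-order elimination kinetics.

1460 mg

k = ln2 / t½ = 0.693147 / 43.2 = 0.01605 h⁻¹
CL = k × Vd = 0.01605 × 291 = 4.671 L/h
At steady state, Dose/τ = Css × CL.
Dose = Css × CL × τ = 15.7 × 4.671 × 19.9 = 1459 mg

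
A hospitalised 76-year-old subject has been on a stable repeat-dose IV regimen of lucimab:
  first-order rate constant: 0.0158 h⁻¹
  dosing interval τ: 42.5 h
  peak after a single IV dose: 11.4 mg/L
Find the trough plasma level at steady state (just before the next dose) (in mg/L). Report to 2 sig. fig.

e^(−kτ) = e^(−0.01580 × 42.5) = 0.5109
Accumulation ratio R = 1 / (1 − e^(−kτ)) = 1 / (1 − 0.5109) = 2.045
Steady-state trough = C₀ × R × e^(−kτ) = 11.4 × 2.045 × 0.5109 = 11.91 mg/L

12 mg/L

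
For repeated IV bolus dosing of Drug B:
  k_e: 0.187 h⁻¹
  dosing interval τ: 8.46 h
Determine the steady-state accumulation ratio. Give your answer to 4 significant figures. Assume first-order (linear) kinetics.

e^(−kτ) = e^(−0.1870 × 8.46) = 0.2056
Accumulation ratio R = 1 / (1 − e^(−kτ)) = 1 / (1 − 0.2056) = 1.259

1.259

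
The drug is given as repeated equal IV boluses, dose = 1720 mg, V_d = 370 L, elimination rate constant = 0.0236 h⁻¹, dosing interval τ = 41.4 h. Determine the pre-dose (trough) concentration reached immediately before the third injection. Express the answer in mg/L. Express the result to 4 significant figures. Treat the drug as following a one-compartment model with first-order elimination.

C₀ per dose = Dose / Vd = 1720 / 370 = 4.649 mg/L
Fraction remaining after one interval: r = e^(−kτ) = e^(−0.02360 × 41.4) = 0.3764
Before dose 3, 2 doses have been given (aged 1τ, 2τ).
C_trough = C₀ × (r + r²) = 4.649 × (0.3764 + 0.1417) = 2.409 mg/L

2.409 mg/L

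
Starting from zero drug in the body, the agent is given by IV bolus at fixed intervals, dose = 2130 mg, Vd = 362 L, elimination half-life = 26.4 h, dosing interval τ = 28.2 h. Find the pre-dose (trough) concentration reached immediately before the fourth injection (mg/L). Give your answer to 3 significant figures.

C₀ per dose = Dose / Vd = 2130 / 362 = 5.884 mg/L
k = ln2 / t½ = 0.693147 / 26.4 = 0.02626 h⁻¹
Fraction remaining after one interval: r = e^(−kτ) = e^(−0.02626 × 28.2) = 0.4769
Before dose 4, 3 doses have been given (aged 1τ, 2τ, 3τ).
C_trough = C₀ × (r + r² + … + r^3) = C₀ × r(1−r^3)/(1−r)
        = 5.884 × 0.4769 × (1 − 0.1085) / (1 − 0.4769) = 4.782 mg/L

4.78 mg/L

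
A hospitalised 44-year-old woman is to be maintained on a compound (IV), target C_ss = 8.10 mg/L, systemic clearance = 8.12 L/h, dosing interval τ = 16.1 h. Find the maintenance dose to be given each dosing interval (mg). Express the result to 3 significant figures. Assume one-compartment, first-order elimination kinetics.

1060 mg

At steady state, Dose/τ = Css × CL.
Dose = Css × CL × τ = 8.10 × 8.120 × 16.1 = 1059 mg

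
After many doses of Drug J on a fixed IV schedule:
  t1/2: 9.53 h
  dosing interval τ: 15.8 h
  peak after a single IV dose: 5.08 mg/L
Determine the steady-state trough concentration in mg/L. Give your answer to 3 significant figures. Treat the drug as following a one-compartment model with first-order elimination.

2.36 mg/L

k = ln2 / t½ = 0.693147 / 9.53 = 0.07273 h⁻¹
e^(−kτ) = e^(−0.07273 × 15.8) = 0.3169
Accumulation ratio R = 1 / (1 − e^(−kτ)) = 1 / (1 − 0.3169) = 1.464
Steady-state trough = C₀ × R × e^(−kτ) = 5.08 × 1.464 × 0.3169 = 2.357 mg/L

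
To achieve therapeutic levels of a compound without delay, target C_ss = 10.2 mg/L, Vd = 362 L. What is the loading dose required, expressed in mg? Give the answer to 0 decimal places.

LD = Css × Vd = 10.2 × 362 = 3692 mg

3692 mg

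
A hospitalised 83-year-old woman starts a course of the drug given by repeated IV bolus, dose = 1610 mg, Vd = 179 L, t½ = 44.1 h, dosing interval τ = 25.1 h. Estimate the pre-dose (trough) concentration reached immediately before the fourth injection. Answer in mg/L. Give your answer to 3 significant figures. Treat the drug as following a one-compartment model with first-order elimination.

C₀ per dose = Dose / Vd = 1610 / 179 = 8.994 mg/L
k = ln2 / t½ = 0.693147 / 44.1 = 0.01572 h⁻¹
Fraction remaining after one interval: r = e^(−kτ) = e^(−0.01572 × 25.1) = 0.6740
Before dose 4, 3 doses have been given (aged 1τ, 2τ, 3τ).
C_trough = C₀ × (r + r² + … + r^3) = C₀ × r(1−r^3)/(1−r)
        = 8.994 × 0.6740 × (1 − 0.3062) / (1 − 0.6740) = 12.90 mg/L

12.9 mg/L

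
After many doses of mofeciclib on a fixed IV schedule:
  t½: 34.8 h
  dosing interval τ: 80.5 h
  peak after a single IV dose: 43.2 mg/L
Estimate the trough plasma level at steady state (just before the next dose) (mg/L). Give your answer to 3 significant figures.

k = ln2 / t½ = 0.693147 / 34.8 = 0.01992 h⁻¹
e^(−kτ) = e^(−0.01992 × 80.5) = 0.2012
Accumulation ratio R = 1 / (1 − e^(−kτ)) = 1 / (1 − 0.2012) = 1.252
Steady-state trough = C₀ × R × e^(−kτ) = 43.2 × 1.252 × 0.2012 = 10.88 mg/L

10.9 mg/L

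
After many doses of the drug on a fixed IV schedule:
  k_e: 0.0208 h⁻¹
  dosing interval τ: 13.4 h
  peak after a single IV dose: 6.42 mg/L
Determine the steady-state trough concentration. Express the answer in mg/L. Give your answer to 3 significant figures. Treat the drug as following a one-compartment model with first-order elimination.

e^(−kτ) = e^(−0.02080 × 13.4) = 0.7568
Accumulation ratio R = 1 / (1 − e^(−kτ)) = 1 / (1 − 0.7568) = 4.112
Steady-state trough = C₀ × R × e^(−kτ) = 6.42 × 4.112 × 0.7568 = 19.98 mg/L

20.0 mg/L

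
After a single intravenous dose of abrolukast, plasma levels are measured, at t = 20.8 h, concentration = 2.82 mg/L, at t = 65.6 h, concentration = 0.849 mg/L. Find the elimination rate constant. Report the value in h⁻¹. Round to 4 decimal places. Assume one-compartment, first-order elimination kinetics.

k = ln(C₁/C₂) / (t₂ − t₁) = ln(2.82/0.849) / (65.6 − 20.8)
  = 1.200 / 44.80 = 0.02679 h⁻¹

0.0268 h⁻¹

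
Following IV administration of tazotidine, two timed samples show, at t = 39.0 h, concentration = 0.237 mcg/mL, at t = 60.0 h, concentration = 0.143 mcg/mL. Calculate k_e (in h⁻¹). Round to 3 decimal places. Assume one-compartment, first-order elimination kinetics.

k = ln(C₁/C₂) / (t₂ − t₁) = ln(0.237/0.143) / (60.0 − 39.0)
  = 0.5052 / 21.00 = 0.02406 h⁻¹

0.024 h⁻¹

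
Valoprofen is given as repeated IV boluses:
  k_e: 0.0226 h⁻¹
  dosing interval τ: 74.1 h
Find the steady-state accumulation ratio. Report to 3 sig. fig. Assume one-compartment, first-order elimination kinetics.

1.23

e^(−kτ) = e^(−0.02260 × 74.1) = 0.1874
Accumulation ratio R = 1 / (1 − e^(−kτ)) = 1 / (1 − 0.1874) = 1.231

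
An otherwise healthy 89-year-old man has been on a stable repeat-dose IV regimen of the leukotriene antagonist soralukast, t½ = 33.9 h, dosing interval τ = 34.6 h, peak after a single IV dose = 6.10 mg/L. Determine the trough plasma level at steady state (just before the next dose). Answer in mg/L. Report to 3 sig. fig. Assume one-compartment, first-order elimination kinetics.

5.93 mg/L

k = ln2 / t½ = 0.693147 / 33.9 = 0.02045 h⁻¹
e^(−kτ) = e^(−0.02045 × 34.6) = 0.4928
Accumulation ratio R = 1 / (1 − e^(−kτ)) = 1 / (1 − 0.4928) = 1.972
Steady-state trough = C₀ × R × e^(−kτ) = 6.10 × 1.972 × 0.4928 = 5.928 mg/L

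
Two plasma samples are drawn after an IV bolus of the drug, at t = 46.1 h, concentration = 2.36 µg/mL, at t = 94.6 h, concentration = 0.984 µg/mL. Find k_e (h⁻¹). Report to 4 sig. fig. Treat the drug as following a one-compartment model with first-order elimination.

0.01804 h⁻¹

k = ln(C₁/C₂) / (t₂ − t₁) = ln(2.36/0.984) / (94.6 − 46.1)
  = 0.8748 / 48.50 = 0.01804 h⁻¹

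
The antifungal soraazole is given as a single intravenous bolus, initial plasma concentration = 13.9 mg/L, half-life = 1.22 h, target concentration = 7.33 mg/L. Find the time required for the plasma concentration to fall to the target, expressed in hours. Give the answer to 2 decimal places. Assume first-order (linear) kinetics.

k = ln2 / t½ = 0.693147 / 1.22 = 0.5682 h⁻¹
t = ln(C₀ / C) / k = ln(13.90 / 7.33) / 0.5682
  = ln(1.896) / 0.5682 = 0.6397 / 0.5682 = 1.126 h

1.13 h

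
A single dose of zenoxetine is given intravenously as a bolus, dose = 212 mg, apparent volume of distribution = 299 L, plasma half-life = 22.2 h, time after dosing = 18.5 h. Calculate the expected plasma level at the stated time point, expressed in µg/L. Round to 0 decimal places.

C₀ = Dose / Vd = 212.0 / 299 = 0.7090 mg/L
k = ln2 / t½ = 0.693147 / 22.2 = 0.03122 h⁻¹
C = C₀ · e^(−k·t) = 0.7090 × e^(−0.03122 × 18.5)
  = 0.7090 × 0.5613 = 0.3980 mg/L
Convert: 0.3980 mg/L × 1000 = 398.0 µg/L

398 µg/L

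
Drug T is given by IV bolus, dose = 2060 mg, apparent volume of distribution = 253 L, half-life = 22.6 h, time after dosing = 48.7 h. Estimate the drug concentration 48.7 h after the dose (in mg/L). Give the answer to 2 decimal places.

1.83 mg/L

C₀ = Dose / Vd = 2060 / 253 = 8.142 mg/L
k = ln2 / t½ = 0.693147 / 22.6 = 0.03067 h⁻¹
C = C₀ · e^(−k·t) = 8.142 × e^(−0.03067 × 48.7)
  = 8.142 × 0.2246 = 1.829 mg/L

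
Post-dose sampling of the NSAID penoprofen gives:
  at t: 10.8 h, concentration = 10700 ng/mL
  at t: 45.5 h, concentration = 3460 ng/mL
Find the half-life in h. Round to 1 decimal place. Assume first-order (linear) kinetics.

21.3 h

k = ln(C₁/C₂) / (t₂ − t₁) = ln(10700/3460) / (45.5 − 10.8)
  = 1.129 / 34.70 = 0.03254 h⁻¹
t½ = ln2 / k = 0.693147 / 0.03254 = 21.30 h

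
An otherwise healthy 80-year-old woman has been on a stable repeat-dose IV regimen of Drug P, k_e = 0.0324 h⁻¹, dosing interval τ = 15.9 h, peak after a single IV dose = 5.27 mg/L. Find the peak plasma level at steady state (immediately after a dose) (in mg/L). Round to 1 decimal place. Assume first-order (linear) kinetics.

13.1 mg/L

e^(−kτ) = e^(−0.03240 × 15.9) = 0.5974
Accumulation ratio R = 1 / (1 − e^(−kτ)) = 1 / (1 − 0.5974) = 2.484
Steady-state peak = C₀ × R = 5.27 × 2.484 = 13.09 mg/L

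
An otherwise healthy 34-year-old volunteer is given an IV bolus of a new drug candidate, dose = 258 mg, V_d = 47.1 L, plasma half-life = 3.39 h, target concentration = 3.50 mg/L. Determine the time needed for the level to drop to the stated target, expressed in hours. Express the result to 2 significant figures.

2.2 h

C₀ = Dose / Vd = 258.0 / 47.1 = 5.478 mg/L
k = ln2 / t½ = 0.693147 / 3.39 = 0.2045 h⁻¹
t = ln(C₀ / C) / k = ln(5.478 / 3.50) / 0.2045
  = ln(1.565) / 0.2045 = 0.4479 / 0.2045 = 2.190 h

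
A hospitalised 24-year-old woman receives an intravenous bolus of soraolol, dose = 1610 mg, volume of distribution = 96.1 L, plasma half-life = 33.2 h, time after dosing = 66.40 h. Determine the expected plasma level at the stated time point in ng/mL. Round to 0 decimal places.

4188 ng/mL

C₀ = Dose / Vd = 1610 / 96.1 = 16.75 mg/L
k = ln2 / t½ = 0.693147 / 33.2 = 0.02088 h⁻¹
t / t½ = 66.40 / 33.2 = 2 half-lives
C = C₀ × (1/2)^2 = 16.75 × 0.2500 = 4.188 mg/L
Convert: 4.188 mg/L × 1000 = 4188 ng/mL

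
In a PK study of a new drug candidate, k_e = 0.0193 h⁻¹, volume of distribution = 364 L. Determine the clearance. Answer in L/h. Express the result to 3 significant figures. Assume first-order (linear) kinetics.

7.03 L/h

CL = k × Vd = 0.0193 × 364 = 7.025 L/h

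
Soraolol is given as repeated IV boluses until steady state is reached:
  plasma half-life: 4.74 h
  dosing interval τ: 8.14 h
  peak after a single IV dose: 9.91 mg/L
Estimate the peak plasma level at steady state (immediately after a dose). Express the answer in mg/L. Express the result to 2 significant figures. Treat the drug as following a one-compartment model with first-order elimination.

k = ln2 / t½ = 0.693147 / 4.74 = 0.1462 h⁻¹
e^(−kτ) = e^(−0.1462 × 8.14) = 0.3042
Accumulation ratio R = 1 / (1 − e^(−kτ)) = 1 / (1 − 0.3042) = 1.437
Steady-state peak = C₀ × R = 9.91 × 1.437 = 14.24 mg/L

14 mg/L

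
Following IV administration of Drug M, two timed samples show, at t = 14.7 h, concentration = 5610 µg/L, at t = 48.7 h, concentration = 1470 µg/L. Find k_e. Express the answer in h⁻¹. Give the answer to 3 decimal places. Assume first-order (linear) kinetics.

0.039 h⁻¹

k = ln(C₁/C₂) / (t₂ − t₁) = ln(5610/1470) / (48.7 − 14.7)
  = 1.339 / 34.00 = 0.03938 h⁻¹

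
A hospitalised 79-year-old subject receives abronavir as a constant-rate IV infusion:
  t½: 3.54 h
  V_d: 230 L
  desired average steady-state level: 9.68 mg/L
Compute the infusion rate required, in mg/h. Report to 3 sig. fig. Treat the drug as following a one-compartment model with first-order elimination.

436 mg/h

k = ln2 / t½ = 0.693147 / 3.54 = 0.1958 h⁻¹
CL = k × Vd = 0.1958 × 230 = 45.03 L/h
At steady state, infusion rate R₀ = Css × CL = 9.68 × 45.03 = 435.9 mg/h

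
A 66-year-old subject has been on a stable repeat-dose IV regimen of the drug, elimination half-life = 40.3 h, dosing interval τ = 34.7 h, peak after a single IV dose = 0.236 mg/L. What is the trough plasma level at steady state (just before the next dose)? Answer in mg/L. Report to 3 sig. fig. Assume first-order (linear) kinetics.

0.289 mg/L

k = ln2 / t½ = 0.693147 / 40.3 = 0.01720 h⁻¹
e^(−kτ) = e^(−0.01720 × 34.7) = 0.5505
Accumulation ratio R = 1 / (1 − e^(−kτ)) = 1 / (1 − 0.5505) = 2.225
Steady-state trough = C₀ × R × e^(−kτ) = 0.236 × 2.225 × 0.5505 = 0.2891 mg/L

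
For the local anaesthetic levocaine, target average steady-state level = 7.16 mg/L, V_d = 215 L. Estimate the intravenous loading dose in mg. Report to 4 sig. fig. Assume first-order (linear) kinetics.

LD = Css × Vd = 7.16 × 215 = 1539 mg

1539 mg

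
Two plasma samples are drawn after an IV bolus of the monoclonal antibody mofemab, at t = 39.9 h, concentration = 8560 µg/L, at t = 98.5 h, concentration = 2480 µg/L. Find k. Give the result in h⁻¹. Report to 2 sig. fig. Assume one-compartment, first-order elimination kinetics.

0.021 h⁻¹

k = ln(C₁/C₂) / (t₂ − t₁) = ln(8560/2480) / (98.5 − 39.9)
  = 1.239 / 58.60 = 0.02114 h⁻¹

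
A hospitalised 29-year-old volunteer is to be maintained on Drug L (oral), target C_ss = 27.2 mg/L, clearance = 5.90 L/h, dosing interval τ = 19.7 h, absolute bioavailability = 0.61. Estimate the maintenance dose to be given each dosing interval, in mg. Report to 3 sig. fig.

At steady state, F × (Dose/τ) = Css × CL.
Dose = Css × CL × τ / F = 27.2 × 5.900 × 19.7 / 0.61 = 5183 mg

5180 mg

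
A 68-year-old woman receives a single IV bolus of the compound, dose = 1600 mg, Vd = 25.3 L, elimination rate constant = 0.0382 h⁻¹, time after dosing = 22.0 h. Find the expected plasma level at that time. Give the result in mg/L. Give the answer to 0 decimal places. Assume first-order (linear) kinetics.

C₀ = Dose / Vd = 1600 / 25.3 = 63.24 mg/L
C = C₀ · e^(−k·t) = 63.24 × e^(−0.03820 × 22.0)
  = 63.24 × 0.4315 = 27.29 mg/L

27 mg/L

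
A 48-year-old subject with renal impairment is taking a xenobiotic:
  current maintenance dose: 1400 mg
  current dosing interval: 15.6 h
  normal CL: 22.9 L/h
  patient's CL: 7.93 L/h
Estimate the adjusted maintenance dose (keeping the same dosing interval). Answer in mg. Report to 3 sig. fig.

To keep the same average steady-state level, dosing rate must scale with clearance.
CL ratio = 7.93 / 22.9 = 0.3463
New dose (same interval) = 1400 × 0.3463 = 484.8 mg

485 mg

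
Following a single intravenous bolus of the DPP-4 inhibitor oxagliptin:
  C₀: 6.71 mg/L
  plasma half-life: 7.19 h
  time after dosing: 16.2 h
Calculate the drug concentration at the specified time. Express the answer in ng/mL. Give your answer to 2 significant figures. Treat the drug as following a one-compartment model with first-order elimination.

k = ln2 / t½ = 0.693147 / 7.19 = 0.09640 h⁻¹
C = C₀ · e^(−k·t) = 6.710 × e^(−0.09640 × 16.2)
  = 6.710 × 0.2098 = 1.408 mg/L
Convert: 1.408 mg/L × 1000 = 1408 ng/mL

1400 ng/mL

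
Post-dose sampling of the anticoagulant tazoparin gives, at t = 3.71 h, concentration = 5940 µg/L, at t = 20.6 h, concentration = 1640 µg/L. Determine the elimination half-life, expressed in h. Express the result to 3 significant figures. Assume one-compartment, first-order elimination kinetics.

k = ln(C₁/C₂) / (t₂ − t₁) = ln(5940/1640) / (20.6 − 3.71)
  = 1.287 / 16.89 = 0.07620 h⁻¹
t½ = ln2 / k = 0.693147 / 0.07620 = 9.096 h

9.10 h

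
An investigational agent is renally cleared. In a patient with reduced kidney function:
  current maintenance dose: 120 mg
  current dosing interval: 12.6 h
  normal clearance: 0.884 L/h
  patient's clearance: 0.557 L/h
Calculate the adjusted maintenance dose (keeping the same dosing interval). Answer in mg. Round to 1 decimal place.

To keep the same average steady-state level, dosing rate must scale with clearance.
CL ratio = 0.557 / 0.884 = 0.6301
New dose (same interval) = 120 × 0.6301 = 75.61 mg

75.6 mg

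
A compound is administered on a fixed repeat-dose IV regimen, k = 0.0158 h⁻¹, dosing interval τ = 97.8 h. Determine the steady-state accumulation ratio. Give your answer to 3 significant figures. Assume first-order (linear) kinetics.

1.27

e^(−kτ) = e^(−0.01580 × 97.8) = 0.2133
Accumulation ratio R = 1 / (1 − e^(−kτ)) = 1 / (1 − 0.2133) = 1.271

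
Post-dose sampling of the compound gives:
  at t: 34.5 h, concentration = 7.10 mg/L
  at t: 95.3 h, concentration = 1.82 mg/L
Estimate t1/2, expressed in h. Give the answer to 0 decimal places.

k = ln(C₁/C₂) / (t₂ − t₁) = ln(7.10/1.82) / (95.3 − 34.5)
  = 1.361 / 60.80 = 0.02238 h⁻¹
t½ = ln2 / k = 0.693147 / 0.02238 = 30.97 h

31 h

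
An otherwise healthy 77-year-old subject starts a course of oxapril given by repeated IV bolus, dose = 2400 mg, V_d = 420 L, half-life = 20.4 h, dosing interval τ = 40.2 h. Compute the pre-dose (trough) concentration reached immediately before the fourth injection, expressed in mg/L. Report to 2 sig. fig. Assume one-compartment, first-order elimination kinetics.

C₀ per dose = Dose / Vd = 2400 / 420 = 5.714 mg/L
k = ln2 / t½ = 0.693147 / 20.4 = 0.03398 h⁻¹
Fraction remaining after one interval: r = e^(−kτ) = e^(−0.03398 × 40.2) = 0.2551
Before dose 4, 3 doses have been given (aged 1τ, 2τ, 3τ).
C_trough = C₀ × (r + r² + … + r^3) = C₀ × r(1−r^3)/(1−r)
        = 5.714 × 0.2551 × (1 − 0.01660) / (1 − 0.2551) = 1.924 mg/L

1.9 mg/L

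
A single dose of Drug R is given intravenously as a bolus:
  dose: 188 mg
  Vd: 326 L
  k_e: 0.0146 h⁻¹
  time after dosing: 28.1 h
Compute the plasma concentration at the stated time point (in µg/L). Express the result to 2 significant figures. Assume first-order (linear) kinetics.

380 µg/L

C₀ = Dose / Vd = 188.0 / 326 = 0.5767 mg/L
C = C₀ · e^(−k·t) = 0.5767 × e^(−0.01460 × 28.1)
  = 0.5767 × 0.6635 = 0.3826 mg/L
Convert: 0.3826 mg/L × 1000 = 382.6 µg/L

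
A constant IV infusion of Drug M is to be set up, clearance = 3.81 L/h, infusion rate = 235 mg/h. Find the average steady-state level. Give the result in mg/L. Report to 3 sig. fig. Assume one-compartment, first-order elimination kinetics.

At steady state Css = R₀ / CL = 235 / 3.810 = 61.68 mg/L

61.7 mg/L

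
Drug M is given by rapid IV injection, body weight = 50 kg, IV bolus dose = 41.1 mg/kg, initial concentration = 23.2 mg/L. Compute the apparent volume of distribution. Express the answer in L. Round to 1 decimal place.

Dose = 41.1 × 50 = 2055 mg
Vd = Dose / C₀ = 2055 / 23.2 = 88.58 L

88.6 L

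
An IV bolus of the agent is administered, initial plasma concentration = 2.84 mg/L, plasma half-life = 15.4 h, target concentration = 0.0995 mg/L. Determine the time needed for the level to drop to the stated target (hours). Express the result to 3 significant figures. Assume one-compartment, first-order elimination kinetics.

k = ln2 / t½ = 0.693147 / 15.4 = 0.04501 h⁻¹
t = ln(C₀ / C) / k = ln(2.840 / 0.0995) / 0.04501
  = ln(28.54) / 0.04501 = 3.351 / 0.04501 = 74.45 h

74.5 h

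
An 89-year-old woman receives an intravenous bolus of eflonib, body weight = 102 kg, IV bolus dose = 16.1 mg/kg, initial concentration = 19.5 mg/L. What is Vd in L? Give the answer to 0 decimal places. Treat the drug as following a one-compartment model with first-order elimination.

84 L

Dose = 16.1 × 102 = 1642 mg
Vd = Dose / C₀ = 1642 / 19.5 = 84.21 L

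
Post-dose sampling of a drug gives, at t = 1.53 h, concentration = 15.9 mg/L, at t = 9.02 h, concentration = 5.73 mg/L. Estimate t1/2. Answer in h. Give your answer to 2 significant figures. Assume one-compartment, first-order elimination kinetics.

k = ln(C₁/C₂) / (t₂ − t₁) = ln(15.9/5.73) / (9.02 − 1.53)
  = 1.021 / 7.490 = 0.1363 h⁻¹
t½ = ln2 / k = 0.693147 / 0.1363 = 5.085 h

5.1 h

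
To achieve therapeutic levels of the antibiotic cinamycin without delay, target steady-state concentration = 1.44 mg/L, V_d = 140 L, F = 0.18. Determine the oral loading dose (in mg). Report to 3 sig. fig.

LD = Css × Vd / F = 1.44 × 140 / 0.18 = 1120 mg

1120 mg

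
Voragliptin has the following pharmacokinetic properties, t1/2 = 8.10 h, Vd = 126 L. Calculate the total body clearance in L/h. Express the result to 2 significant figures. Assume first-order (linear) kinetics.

11 L/h

k = ln2 / t½ = 0.693147 / 8.10 = 0.08557 h⁻¹
CL = k × Vd = 0.08557 × 126 = 10.78 L/h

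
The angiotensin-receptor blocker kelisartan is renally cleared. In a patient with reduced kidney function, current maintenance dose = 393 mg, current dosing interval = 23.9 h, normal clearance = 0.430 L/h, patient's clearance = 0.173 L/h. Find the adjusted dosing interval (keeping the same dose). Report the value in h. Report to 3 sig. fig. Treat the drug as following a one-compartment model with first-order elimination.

59.4 h

To keep the same average steady-state level, dosing rate must scale with clearance.
CL ratio = 0.173 / 0.430 = 0.4023
New interval (same dose) = 23.9 / 0.4023 = 59.41 h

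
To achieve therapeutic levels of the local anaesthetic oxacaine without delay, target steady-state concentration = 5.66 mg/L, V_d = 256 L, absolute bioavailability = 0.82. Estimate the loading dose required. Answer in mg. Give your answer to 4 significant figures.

LD = Css × Vd / F = 5.66 × 256 / 0.82 = 1767 mg

1767 mg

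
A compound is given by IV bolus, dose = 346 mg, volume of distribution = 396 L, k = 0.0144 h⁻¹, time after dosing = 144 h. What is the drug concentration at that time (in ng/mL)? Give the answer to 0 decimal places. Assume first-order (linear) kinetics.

110 ng/mL

C₀ = Dose / Vd = 346.0 / 396 = 0.8737 mg/L
C = C₀ · e^(−k·t) = 0.8737 × e^(−0.01440 × 144)
  = 0.8737 × 0.1257 = 0.1098 mg/L
Convert: 0.1098 mg/L × 1000 = 109.8 ng/mL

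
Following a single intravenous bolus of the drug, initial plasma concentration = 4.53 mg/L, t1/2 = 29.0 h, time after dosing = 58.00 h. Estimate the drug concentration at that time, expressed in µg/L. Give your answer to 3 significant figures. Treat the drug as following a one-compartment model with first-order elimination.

1130 µg/L

k = ln2 / t½ = 0.693147 / 29.0 = 0.02390 h⁻¹
t / t½ = 58.00 / 29.0 = 2 half-lives
C = C₀ × (1/2)^2 = 4.530 × 0.2500 = 1.133 mg/L
Convert: 1.133 mg/L × 1000 = 1133 µg/L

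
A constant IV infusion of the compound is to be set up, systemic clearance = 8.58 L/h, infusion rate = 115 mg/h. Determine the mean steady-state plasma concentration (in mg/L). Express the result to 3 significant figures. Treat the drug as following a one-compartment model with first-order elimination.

At steady state Css = R₀ / CL = 115 / 8.580 = 13.40 mg/L

13.4 mg/L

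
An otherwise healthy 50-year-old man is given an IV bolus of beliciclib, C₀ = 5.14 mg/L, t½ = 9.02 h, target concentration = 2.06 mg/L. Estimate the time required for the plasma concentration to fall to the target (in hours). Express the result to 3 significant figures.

k = ln2 / t½ = 0.693147 / 9.02 = 0.07685 h⁻¹
t = ln(C₀ / C) / k = ln(5.140 / 2.06) / 0.07685
  = ln(2.495) / 0.07685 = 0.9143 / 0.07685 = 11.90 h

11.9 h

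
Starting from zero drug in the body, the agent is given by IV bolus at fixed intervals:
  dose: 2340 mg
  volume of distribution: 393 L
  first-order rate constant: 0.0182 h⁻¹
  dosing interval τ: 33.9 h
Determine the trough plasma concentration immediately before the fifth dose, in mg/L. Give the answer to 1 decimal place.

6.4 mg/L

C₀ per dose = Dose / Vd = 2340 / 393 = 5.954 mg/L
Fraction remaining after one interval: r = e^(−kτ) = e^(−0.01820 × 33.9) = 0.5396
Before dose 5, 4 doses have been given (aged 1τ, 2τ, 3τ, 4τ).
C_trough = C₀ × (r + r² + … + r^4) = C₀ × r(1−r^4)/(1−r)
        = 5.954 × 0.5396 × (1 − 0.08478) / (1 − 0.5396) = 6.387 mg/L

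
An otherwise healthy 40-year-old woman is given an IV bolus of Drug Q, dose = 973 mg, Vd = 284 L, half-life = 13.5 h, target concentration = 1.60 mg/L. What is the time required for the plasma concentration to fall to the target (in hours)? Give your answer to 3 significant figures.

14.8 h

C₀ = Dose / Vd = 973.0 / 284 = 3.426 mg/L
k = ln2 / t½ = 0.693147 / 13.5 = 0.05134 h⁻¹
t = ln(C₀ / C) / k = ln(3.426 / 1.60) / 0.05134
  = ln(2.141) / 0.05134 = 0.7613 / 0.05134 = 14.83 h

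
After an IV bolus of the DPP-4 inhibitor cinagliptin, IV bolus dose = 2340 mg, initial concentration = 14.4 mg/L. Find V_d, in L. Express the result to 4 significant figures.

162.5 L

Vd = Dose / C₀ = 2340 / 14.4 = 162.5 L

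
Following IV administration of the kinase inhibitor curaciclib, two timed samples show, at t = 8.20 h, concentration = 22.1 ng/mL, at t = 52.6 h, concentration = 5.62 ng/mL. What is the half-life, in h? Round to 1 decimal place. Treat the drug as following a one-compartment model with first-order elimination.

22.5 h

k = ln(C₁/C₂) / (t₂ − t₁) = ln(22.1/5.62) / (52.6 − 8.20)
  = 1.369 / 44.40 = 0.03083 h⁻¹
t½ = ln2 / k = 0.693147 / 0.03083 = 22.48 h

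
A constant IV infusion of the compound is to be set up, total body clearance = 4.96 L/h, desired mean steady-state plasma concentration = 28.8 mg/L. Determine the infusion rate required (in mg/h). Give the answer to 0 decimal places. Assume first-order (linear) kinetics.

At steady state, infusion rate R₀ = Css × CL = 28.8 × 4.960 = 142.8 mg/h

143 mg/h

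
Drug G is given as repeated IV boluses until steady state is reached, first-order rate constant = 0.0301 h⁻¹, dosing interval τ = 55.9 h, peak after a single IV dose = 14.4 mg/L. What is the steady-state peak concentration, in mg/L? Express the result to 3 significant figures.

17.7 mg/L

e^(−kτ) = e^(−0.03010 × 55.9) = 0.1859
Accumulation ratio R = 1 / (1 − e^(−kτ)) = 1 / (1 − 0.1859) = 1.228
Steady-state peak = C₀ × R = 14.4 × 1.228 = 17.68 mg/L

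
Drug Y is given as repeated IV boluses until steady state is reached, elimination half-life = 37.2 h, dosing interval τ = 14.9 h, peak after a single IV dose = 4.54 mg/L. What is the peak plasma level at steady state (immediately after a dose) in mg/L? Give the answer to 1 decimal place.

18.7 mg/L

k = ln2 / t½ = 0.693147 / 37.2 = 0.01863 h⁻¹
e^(−kτ) = e^(−0.01863 × 14.9) = 0.7576
Accumulation ratio R = 1 / (1 − e^(−kτ)) = 1 / (1 − 0.7576) = 4.125
Steady-state peak = C₀ × R = 4.54 × 4.125 = 18.73 mg/L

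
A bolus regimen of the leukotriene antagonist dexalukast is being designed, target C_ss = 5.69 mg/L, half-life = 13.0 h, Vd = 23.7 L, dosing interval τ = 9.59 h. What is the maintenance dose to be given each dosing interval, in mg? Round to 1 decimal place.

69.0 mg

k = ln2 / t½ = 0.693147 / 13.0 = 0.05332 h⁻¹
CL = k × Vd = 0.05332 × 23.7 = 1.264 L/h
At steady state, Dose/τ = Css × CL.
Dose = Css × CL × τ = 5.69 × 1.264 × 9.59 = 68.97 mg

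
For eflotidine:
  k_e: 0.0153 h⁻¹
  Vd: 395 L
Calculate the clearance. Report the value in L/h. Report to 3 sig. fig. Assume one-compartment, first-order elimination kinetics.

6.04 L/h

CL = k × Vd = 0.0153 × 395 = 6.044 L/h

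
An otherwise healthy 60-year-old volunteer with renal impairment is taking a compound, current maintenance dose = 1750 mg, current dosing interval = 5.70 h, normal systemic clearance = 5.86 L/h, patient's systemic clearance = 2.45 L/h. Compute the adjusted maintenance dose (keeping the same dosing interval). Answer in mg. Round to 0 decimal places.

To keep the same average steady-state level, dosing rate must scale with clearance.
CL ratio = 2.45 / 5.86 = 0.4181
New dose (same interval) = 1750 × 0.4181 = 731.7 mg

732 mg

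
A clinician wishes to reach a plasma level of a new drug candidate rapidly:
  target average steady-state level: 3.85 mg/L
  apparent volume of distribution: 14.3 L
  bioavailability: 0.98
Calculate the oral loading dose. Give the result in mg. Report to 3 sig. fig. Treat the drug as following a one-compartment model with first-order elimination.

56.2 mg

LD = Css × Vd / F = 3.85 × 14.3 / 0.98 = 56.18 mg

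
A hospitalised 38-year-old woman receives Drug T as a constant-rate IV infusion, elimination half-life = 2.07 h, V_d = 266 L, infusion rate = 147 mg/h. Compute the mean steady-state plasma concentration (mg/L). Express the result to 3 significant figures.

k = ln2 / t½ = 0.693147 / 2.07 = 0.3349 h⁻¹
CL = k × Vd = 0.3349 × 266 = 89.08 L/h
At steady state Css = R₀ / CL = 147 / 89.08 = 1.650 mg/L

1.65 mg/L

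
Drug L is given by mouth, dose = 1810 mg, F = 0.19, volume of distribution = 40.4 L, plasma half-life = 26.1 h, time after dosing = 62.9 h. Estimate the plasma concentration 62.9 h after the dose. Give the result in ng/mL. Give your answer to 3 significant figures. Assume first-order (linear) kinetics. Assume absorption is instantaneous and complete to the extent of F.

Amount reaching circulation = F × Dose = 0.19 × 1810 = 343.9 mg
C₀ = F·Dose / Vd = 343.9 / 40.4 = 8.512 mg/L
k = ln2 / t½ = 0.693147 / 26.1 = 0.02656 h⁻¹
C = C₀ · e^(−k·t) = 8.512 × e^(−0.02656 × 62.9)
  = 8.512 × 0.1881 = 1.601 mg/L
Convert: 1.601 mg/L × 1000 = 1601 ng/mL

1600 ng/mL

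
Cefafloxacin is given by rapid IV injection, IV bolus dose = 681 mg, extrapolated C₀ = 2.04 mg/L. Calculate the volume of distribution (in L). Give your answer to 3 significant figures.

Vd = Dose / C₀ = 681.0 / 2.04 = 333.8 L

334 L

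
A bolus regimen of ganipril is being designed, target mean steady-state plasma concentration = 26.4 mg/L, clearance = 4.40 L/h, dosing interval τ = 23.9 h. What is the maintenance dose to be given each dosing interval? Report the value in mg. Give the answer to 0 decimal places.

At steady state, Dose/τ = Css × CL.
Dose = Css × CL × τ = 26.4 × 4.400 × 23.9 = 2776 mg

2776 mg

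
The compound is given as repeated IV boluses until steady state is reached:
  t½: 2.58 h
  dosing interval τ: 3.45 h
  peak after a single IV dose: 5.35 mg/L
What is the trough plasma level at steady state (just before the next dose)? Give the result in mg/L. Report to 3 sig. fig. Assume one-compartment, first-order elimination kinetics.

k = ln2 / t½ = 0.693147 / 2.58 = 0.2687 h⁻¹
e^(−kτ) = e^(−0.2687 × 3.45) = 0.3957
Accumulation ratio R = 1 / (1 − e^(−kτ)) = 1 / (1 − 0.3957) = 1.655
Steady-state trough = C₀ × R × e^(−kτ) = 5.35 × 1.655 × 0.3957 = 3.504 mg/L

3.50 mg/L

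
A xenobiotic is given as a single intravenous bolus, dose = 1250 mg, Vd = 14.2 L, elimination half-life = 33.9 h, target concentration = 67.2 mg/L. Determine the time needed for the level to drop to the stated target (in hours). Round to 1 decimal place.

13.2 h

C₀ = Dose / Vd = 1250 / 14.2 = 88.03 mg/L
k = ln2 / t½ = 0.693147 / 33.9 = 0.02045 h⁻¹
t = ln(C₀ / C) / k = ln(88.03 / 67.2) / 0.02045
  = ln(1.310) / 0.02045 = 0.2700 / 0.02045 = 13.20 h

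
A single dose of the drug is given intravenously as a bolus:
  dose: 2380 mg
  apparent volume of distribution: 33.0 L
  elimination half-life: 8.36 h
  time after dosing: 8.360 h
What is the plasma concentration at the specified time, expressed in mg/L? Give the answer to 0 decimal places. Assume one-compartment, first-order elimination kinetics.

C₀ = Dose / Vd = 2380 / 33.0 = 72.12 mg/L
k = ln2 / t½ = 0.693147 / 8.36 = 0.08291 h⁻¹
t / t½ = 8.360 / 8.36 = 1 half-lives
C = C₀ × (1/2)^1 = 72.12 × 0.5000 = 36.06 mg/L

36 mg/L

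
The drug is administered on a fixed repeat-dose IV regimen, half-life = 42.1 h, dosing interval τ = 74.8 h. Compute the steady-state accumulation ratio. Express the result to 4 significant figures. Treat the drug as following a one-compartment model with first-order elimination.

k = ln2 / t½ = 0.693147 / 42.1 = 0.01646 h⁻¹
e^(−kτ) = e^(−0.01646 × 74.8) = 0.2919
Accumulation ratio R = 1 / (1 − e^(−kτ)) = 1 / (1 − 0.2919) = 1.412

1.412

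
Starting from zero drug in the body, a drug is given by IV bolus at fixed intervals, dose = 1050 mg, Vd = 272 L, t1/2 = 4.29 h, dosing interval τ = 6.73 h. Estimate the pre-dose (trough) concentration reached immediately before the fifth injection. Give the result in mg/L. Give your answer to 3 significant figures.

C₀ per dose = Dose / Vd = 1050 / 272 = 3.860 mg/L
k = ln2 / t½ = 0.693147 / 4.29 = 0.1616 h⁻¹
Fraction remaining after one interval: r = e^(−kτ) = e^(−0.1616 × 6.73) = 0.3370
Before dose 5, 4 doses have been given (aged 1τ, 2τ, 3τ, 4τ).
C_trough = C₀ × (r + r² + … + r^4) = C₀ × r(1−r^4)/(1−r)
        = 3.860 × 0.3370 × (1 − 0.01290) / (1 − 0.3370) = 1.937 mg/L

1.94 mg/L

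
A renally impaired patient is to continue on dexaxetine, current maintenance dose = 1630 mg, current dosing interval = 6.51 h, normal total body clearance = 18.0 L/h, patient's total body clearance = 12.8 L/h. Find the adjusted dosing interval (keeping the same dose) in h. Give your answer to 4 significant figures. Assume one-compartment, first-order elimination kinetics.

To keep the same average steady-state level, dosing rate must scale with clearance.
CL ratio = 12.8 / 18.0 = 0.7111
New interval (same dose) = 6.51 / 0.7111 = 9.155 h

9.155 h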